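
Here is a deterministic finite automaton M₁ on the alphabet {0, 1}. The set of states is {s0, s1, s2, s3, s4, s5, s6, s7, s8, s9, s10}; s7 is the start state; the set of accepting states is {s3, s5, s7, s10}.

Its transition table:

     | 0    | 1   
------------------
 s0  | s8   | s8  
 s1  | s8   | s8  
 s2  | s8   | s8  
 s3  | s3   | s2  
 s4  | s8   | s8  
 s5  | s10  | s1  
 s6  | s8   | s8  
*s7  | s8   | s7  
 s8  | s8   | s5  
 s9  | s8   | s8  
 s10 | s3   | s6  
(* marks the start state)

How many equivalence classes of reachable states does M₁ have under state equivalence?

4

States {s0,s4,s9} cannot be reached from the start state, so discard them.
P0 = {s3,s5,s7,s10} | {s1,s2,s6,s8}.
Refine {s3,s5,s7,s10} on symbol 0: members go to different blocks, giving {s3,s5,s10} and {s7}.
Split {s1,s2,s6,s8} by δ(·,1) → {s1,s2,s6} and {s8}.
No further refinement is possible. Final partition (4 blocks): {s3,s5,s10} | {s1,s2,s6} | {s7} | {s8}.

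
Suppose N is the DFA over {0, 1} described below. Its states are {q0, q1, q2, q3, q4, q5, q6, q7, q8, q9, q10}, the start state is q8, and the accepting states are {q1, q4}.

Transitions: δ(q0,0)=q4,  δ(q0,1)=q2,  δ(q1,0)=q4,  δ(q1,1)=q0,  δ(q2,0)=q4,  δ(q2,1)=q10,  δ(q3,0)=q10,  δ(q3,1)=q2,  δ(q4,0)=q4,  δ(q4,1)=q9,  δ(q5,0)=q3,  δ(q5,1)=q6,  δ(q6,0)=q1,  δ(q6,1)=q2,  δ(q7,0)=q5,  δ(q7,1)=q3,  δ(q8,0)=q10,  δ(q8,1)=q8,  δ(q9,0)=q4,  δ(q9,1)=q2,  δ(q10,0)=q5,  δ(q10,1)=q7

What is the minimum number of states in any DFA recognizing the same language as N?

8

P0 = {q1,q4} | {q0,q2,q3,q5,q6,q7,q8,q9,q10}.
Refine {q0,q2,q3,q5,q6,q7,q8,q9,q10} on symbol 0: members go to different blocks, giving {q3,q5,q7,q8,q10} and {q0,q2,q6,q9}.
Split {q3,q5,q7,q8,q10} by δ(·,1) → {q7,q8,q10} and {q3,q5}.
Refine {q7,q8,q10} on symbol 0: members go to different blocks, giving {q7,q10} and {q8}.
Split {q7,q10} by δ(·,1) → {q7} and {q10}.
On input 1, block {q0,q2,q6,q9} splits into {q0,q6,q9} and {q2}.
Refine {q3,q5} on symbol 0: members go to different blocks, giving {q3} and {q5}.
The partition is now stable with 8 blocks: {q1,q4} | {q7} | {q0,q6,q9} | {q3} | {q8} | {q10} | {q2} | {q5}.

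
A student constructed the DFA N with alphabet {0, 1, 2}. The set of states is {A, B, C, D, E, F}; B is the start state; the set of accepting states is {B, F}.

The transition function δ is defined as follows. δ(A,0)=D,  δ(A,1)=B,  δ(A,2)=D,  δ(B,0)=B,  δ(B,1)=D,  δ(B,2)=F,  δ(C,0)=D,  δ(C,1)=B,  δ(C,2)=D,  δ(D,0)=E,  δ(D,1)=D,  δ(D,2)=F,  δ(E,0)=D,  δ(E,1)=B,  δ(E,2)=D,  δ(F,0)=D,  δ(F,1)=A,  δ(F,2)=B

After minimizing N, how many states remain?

4

States {C} cannot be reached from the start state, so discard them.
Initial partition by acceptance: {B,F} | {A,D,E}.
Refine {B,F} on symbol 0: members go to different blocks, giving {B} and {F}.
Split {A,D,E} by δ(·,1) → {A,E} and {D}.
No further refinement is possible. Final partition (4 blocks): {B} | {A,E} | {F} | {D}.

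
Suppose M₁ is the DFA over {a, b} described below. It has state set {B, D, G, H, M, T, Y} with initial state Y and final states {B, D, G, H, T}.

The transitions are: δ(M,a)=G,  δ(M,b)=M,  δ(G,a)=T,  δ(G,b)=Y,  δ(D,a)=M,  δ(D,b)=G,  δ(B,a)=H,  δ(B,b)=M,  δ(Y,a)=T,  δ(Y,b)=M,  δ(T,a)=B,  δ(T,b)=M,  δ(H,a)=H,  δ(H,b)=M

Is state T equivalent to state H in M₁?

Yes

States {D} cannot be reached from the start state, so discard them.
Initial partition by acceptance: {B,G,H,T} | {M,Y}.
Stable partition: {B,G,H,T} | {M,Y} — 2 equivalence classes.
T and H lie in the same block of the stable partition, so they are equivalent — no string distinguishes them.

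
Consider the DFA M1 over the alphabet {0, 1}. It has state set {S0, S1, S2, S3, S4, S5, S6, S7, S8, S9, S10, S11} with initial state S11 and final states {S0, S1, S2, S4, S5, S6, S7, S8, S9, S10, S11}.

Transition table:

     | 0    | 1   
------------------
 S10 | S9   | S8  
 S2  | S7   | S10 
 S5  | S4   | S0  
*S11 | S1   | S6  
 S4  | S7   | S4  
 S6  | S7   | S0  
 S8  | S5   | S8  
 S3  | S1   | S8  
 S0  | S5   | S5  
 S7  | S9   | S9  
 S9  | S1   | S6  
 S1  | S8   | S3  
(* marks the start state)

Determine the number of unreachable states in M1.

No path from S11 leads to S2, S10; the other 10 states are all reachable.

2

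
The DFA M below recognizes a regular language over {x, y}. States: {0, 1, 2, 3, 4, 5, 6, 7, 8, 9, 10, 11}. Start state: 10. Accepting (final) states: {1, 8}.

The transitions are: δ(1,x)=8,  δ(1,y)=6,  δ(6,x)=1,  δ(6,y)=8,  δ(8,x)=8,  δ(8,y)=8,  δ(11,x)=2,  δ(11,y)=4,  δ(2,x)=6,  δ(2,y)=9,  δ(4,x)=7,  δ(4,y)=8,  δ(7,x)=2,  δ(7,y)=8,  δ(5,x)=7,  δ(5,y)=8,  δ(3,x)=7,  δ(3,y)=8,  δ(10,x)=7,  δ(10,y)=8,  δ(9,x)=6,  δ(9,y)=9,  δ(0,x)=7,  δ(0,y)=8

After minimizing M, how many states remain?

6

Reachable states from the start: {1,2,6,7,8,9,10}. Unreachable: {0,3,4,5,11} — drop them.
Start with accepting vs non-accepting: {1,8} | {2,6,7,9,10}.
Refine {1,8} on symbol y: members go to different blocks, giving {1} and {8}.
Refine {2,6,7,9,10} on symbol x: members go to different blocks, giving {2,7,9,10} and {6}.
Split {2,7,9,10} by δ(·,x) → {2,9} and {7,10}.
Split {7,10} by δ(·,x) → {7} and {10}.
No further refinement is possible. Final partition (6 blocks): {1} | {2,9} | {8} | {6} | {7} | {10}.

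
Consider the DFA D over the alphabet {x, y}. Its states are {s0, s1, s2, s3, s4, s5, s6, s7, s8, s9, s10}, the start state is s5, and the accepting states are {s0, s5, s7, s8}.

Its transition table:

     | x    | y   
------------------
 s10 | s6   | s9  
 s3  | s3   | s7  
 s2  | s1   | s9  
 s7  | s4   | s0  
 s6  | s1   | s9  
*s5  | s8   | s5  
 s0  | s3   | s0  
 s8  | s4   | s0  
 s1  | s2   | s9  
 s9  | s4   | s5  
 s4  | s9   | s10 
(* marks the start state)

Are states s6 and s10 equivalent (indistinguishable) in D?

Start with accepting vs non-accepting: {s0,s5,s7,s8} | {s1,s2,s3,s4,s6,s9,s10}.
Split {s0,s5,s7,s8} by δ(·,x) → {s0,s7,s8} and {s5}.
Refine {s1,s2,s3,s4,s6,s9,s10} on symbol y: members go to different blocks, giving {s1,s2,s4,s6,s10} and {s3} and {s9}.
Refine {s0,s7,s8} on symbol x: members go to different blocks, giving {s7,s8} and {s0}.
Split {s1,s2,s4,s6,s10} by δ(·,x) → {s1,s2,s6,s10} and {s4}.
The partition is now stable with 7 blocks: {s7,s8} | {s1,s2,s6,s10} | {s5} | {s3} | {s9} | {s0} | {s4}.
s6 and s10 lie in the same block of the stable partition, so they are equivalent — no string distinguishes them.

Yes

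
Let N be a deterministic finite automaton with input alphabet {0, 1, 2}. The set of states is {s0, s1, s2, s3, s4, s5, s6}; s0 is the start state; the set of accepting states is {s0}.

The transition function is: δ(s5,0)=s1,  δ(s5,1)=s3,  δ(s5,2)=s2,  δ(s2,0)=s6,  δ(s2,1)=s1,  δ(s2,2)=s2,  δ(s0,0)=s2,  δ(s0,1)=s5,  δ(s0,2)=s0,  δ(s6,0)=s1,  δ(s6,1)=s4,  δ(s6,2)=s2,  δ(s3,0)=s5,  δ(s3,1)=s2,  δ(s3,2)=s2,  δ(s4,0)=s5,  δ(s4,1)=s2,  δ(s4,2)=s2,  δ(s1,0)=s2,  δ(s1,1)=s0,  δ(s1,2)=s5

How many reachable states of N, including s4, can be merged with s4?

Every state is reachable, so we keep all 7.
Initial partition by acceptance: {s0} | {s1,s2,s3,s4,s5,s6}.
Split {s1,s2,s3,s4,s5,s6} by δ(·,1) → {s2,s3,s4,s5,s6} and {s1}.
On input 0, block {s2,s3,s4,s5,s6} splits into {s2,s3,s4} and {s5,s6}.
Refine {s2,s3,s4} on symbol 1: members go to different blocks, giving {s3,s4} and {s2}.
Stable partition: {s0} | {s3,s4} | {s1} | {s5,s6} | {s2} — 5 equivalence classes.
State s4 belongs to the block {s3,s4}, which has 2 states.

2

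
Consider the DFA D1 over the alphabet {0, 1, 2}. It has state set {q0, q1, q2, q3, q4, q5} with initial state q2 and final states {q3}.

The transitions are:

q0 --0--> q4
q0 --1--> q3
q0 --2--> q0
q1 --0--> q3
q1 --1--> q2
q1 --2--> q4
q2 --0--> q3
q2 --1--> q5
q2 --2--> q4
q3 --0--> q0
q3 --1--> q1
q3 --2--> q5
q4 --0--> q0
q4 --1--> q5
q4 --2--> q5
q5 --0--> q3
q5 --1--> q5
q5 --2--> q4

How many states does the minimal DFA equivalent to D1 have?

4

Initial partition by acceptance: {q3} | {q0,q1,q2,q4,q5}.
Refine {q0,q1,q2,q4,q5} on symbol 0: members go to different blocks, giving {q1,q2,q5} and {q0,q4}.
On input 1, block {q0,q4} splits into {q0} and {q4}.
Stable partition: {q3} | {q1,q2,q5} | {q0} | {q4} — 4 equivalence classes.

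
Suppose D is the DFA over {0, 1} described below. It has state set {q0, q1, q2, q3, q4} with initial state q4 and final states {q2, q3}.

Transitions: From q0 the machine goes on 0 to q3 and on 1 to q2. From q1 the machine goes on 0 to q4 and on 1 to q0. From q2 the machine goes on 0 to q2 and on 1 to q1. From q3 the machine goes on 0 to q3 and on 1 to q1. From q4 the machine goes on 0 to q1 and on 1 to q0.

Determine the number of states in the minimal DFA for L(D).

Every state is reachable, so we keep all 5.
Start with accepting vs non-accepting: {q2,q3} | {q0,q1,q4}.
Split {q0,q1,q4} by δ(·,0) → {q1,q4} and {q0}.
Stable partition: {q2,q3} | {q1,q4} | {q0} — 3 equivalence classes.

3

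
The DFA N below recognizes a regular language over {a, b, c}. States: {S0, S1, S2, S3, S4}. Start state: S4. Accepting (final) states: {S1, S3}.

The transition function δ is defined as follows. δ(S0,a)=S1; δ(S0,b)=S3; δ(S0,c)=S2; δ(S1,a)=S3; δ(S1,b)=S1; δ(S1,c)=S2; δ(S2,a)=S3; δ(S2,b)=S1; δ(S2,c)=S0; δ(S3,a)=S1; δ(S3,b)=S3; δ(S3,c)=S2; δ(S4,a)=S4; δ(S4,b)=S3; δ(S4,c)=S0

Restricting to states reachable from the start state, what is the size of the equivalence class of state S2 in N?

All states are reachable from the start state.
Start with accepting vs non-accepting: {S1,S3} | {S0,S2,S4}.
Split {S0,S2,S4} by δ(·,a) → {S0,S2} and {S4}.
Stable partition: {S1,S3} | {S0,S2} | {S4} — 3 equivalence classes.
The equivalence class containing S2 is {S0,S2}, of size 2.

2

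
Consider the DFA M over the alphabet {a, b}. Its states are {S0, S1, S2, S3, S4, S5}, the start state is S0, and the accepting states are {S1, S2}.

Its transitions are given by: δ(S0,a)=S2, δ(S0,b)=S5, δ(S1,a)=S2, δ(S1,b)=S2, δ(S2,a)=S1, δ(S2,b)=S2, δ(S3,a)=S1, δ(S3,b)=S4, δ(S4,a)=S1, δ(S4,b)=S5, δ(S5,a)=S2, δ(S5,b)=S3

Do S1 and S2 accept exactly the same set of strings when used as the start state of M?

Yes

P0 = {S1,S2} | {S0,S3,S4,S5}.
The partition is now stable with 2 blocks: {S1,S2} | {S0,S3,S4,S5}.
S1 and S2 lie in the same block of the stable partition, so they are equivalent — no string distinguishes them.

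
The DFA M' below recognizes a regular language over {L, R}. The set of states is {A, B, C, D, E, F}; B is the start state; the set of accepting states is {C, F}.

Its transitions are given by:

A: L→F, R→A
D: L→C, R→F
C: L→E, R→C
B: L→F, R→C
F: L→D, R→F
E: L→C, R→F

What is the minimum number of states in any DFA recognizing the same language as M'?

2

First remove the unreachable states {A}; 5 states remain.
Initial partition by acceptance: {C,F} | {B,D,E}.
Stable partition: {C,F} | {B,D,E} — 2 equivalence classes.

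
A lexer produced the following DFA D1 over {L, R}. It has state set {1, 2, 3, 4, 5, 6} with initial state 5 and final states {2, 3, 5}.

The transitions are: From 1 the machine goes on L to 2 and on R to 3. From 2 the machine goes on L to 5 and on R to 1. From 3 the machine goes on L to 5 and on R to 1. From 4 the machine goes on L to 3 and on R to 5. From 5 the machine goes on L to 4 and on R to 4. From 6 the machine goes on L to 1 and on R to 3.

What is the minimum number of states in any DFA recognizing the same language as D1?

4

First remove the unreachable states {6}; 5 states remain.
Initial partition by acceptance: {2,3,5} | {1,4}.
Refine {2,3,5} on symbol L: members go to different blocks, giving {2,3} and {5}.
Refine {1,4} on symbol R: members go to different blocks, giving {1} and {4}.
Stable partition: {2,3} | {1} | {5} | {4} — 4 equivalence classes.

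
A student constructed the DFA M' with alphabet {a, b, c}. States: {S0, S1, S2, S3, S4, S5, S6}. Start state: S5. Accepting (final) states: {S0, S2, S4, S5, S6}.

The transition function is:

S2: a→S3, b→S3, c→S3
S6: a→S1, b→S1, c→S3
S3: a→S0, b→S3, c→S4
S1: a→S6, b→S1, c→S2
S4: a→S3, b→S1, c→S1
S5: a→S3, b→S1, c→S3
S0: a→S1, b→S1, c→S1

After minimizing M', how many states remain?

Every state is reachable, so we keep all 7.
Start with accepting vs non-accepting: {S0,S2,S4,S5,S6} | {S1,S3}.
Stable partition: {S0,S2,S4,S5,S6} | {S1,S3} — 2 equivalence classes.

2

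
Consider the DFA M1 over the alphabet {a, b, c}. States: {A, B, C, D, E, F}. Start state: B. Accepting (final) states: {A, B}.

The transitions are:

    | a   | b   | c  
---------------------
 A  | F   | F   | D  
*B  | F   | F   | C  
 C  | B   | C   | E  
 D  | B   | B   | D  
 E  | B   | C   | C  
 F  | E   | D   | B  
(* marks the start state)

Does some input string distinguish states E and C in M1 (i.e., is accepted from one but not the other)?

States {A} cannot be reached from the start state, so discard them.
Initial partition by acceptance: {B} | {C,D,E,F}.
On input a, block {C,D,E,F} splits into {C,D,E} and {F}.
Refine {C,D,E} on symbol b: members go to different blocks, giving {C,E} and {D}.
No further refinement is possible. Final partition (4 blocks): {B} | {C,E} | {F} | {D}.
E and C lie in the same block of the stable partition, so they are equivalent — no string distinguishes them.

No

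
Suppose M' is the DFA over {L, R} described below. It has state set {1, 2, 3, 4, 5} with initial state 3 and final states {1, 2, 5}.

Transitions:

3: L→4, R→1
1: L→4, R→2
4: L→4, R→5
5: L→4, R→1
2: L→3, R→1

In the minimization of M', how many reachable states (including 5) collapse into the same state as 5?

P0 = {1,2,5} | {3,4}.
The partition is now stable with 2 blocks: {1,2,5} | {3,4}.
State 5 belongs to the block {1,2,5}, which has 3 states.

3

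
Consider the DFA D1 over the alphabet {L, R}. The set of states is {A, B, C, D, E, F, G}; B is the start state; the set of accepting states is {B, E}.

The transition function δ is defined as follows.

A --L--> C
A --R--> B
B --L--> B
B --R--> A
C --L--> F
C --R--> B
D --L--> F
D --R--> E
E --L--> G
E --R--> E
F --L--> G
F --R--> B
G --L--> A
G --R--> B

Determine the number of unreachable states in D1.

No path from B leads to D, E; the other 5 states are all reachable.

2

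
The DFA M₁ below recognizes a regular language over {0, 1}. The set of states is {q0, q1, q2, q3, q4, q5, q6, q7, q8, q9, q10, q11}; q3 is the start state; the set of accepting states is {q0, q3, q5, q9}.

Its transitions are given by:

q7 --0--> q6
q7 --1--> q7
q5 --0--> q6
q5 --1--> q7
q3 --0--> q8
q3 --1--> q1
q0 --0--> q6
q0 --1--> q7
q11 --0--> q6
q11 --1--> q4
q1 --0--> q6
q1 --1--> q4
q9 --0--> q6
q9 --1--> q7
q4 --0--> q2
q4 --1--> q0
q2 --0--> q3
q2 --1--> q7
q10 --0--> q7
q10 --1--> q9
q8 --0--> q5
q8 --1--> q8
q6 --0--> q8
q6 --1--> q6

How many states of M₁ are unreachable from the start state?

3

BFS from q3 reaches {q0, q1, q2, q3, q4, q5, q6, q7, q8}; the 3 state(s) q9, q10, q11 are never visited.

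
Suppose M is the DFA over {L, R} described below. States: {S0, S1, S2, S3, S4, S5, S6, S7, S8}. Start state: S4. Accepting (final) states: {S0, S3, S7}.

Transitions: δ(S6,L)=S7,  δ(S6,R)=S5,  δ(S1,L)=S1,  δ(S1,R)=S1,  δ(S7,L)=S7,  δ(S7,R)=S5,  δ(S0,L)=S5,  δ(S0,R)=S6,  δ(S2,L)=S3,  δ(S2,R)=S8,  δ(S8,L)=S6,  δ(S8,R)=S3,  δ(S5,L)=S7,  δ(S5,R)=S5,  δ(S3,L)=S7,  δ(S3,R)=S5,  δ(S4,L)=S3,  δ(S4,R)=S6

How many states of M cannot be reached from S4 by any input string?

BFS from S4 reaches {S3, S4, S5, S6, S7}; the 4 state(s) S0, S1, S2, S8 are never visited.

4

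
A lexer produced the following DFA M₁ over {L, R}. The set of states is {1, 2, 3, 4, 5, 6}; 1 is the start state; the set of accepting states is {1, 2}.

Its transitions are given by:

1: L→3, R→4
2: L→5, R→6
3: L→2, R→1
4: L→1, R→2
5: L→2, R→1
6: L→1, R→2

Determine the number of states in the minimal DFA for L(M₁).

Initial partition by acceptance: {1,2} | {3,4,5,6}.
No further refinement is possible. Final partition (2 blocks): {1,2} | {3,4,5,6}.

2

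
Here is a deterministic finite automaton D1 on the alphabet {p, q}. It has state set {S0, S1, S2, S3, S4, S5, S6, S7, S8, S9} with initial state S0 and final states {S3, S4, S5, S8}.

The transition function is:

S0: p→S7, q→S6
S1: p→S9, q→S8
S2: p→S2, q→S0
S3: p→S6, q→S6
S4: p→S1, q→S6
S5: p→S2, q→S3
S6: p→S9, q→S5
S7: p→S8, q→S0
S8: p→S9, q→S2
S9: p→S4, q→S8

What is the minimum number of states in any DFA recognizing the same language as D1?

Initial partition by acceptance: {S3,S4,S5,S8} | {S0,S1,S2,S6,S7,S9}.
Refine {S3,S4,S5,S8} on symbol q: members go to different blocks, giving {S3,S4,S8} and {S5}.
Split {S0,S1,S2,S6,S7,S9} by δ(·,p) → {S0,S1,S2,S6} and {S7,S9}.
On input p, block {S3,S4,S8} splits into {S3,S4} and {S8}.
On input p, block {S0,S1,S2,S6} splits into {S0,S1,S6} and {S2}.
Split {S0,S1,S6} by δ(·,q) → {S0} and {S1} and {S6}.
On input p, block {S3,S4} splits into {S3} and {S4}.
Refine {S7,S9} on symbol p: members go to different blocks, giving {S7} and {S9}.
Stable partition: {S3} | {S0} | {S5} | {S7} | {S8} | {S2} | {S1} | {S6} | {S4} | {S9} — 10 equivalence classes.

10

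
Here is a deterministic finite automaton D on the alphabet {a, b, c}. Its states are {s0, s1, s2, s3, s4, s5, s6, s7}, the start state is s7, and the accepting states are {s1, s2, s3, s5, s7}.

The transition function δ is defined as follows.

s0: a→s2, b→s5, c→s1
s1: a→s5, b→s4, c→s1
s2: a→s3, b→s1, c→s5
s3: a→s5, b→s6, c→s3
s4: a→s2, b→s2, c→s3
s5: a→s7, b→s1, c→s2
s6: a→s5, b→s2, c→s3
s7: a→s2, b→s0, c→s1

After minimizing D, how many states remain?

All states are reachable from the start state.
Start with accepting vs non-accepting: {s1,s2,s3,s5,s7} | {s0,s4,s6}.
Split {s1,s2,s3,s5,s7} by δ(·,b) → {s1,s3,s7} and {s2,s5}.
Stable partition: {s1,s3,s7} | {s0,s4,s6} | {s2,s5} — 3 equivalence classes.

3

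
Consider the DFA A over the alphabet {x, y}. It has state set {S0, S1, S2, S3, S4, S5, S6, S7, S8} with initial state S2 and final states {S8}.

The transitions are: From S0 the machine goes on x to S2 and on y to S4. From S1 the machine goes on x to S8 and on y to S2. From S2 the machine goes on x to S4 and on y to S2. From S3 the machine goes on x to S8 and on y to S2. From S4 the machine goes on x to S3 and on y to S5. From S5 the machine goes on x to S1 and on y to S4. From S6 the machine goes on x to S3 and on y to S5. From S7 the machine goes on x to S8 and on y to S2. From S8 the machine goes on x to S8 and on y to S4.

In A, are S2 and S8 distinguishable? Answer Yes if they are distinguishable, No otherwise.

States {S0,S6,S7} cannot be reached from the start state, so discard them.
P0 = {S8} | {S1,S2,S3,S4,S5}.
On input x, block {S1,S2,S3,S4,S5} splits into {S2,S4,S5} and {S1,S3}.
Split {S2,S4,S5} by δ(·,x) → {S4,S5} and {S2}.
Stable partition: {S8} | {S4,S5} | {S1,S3} | {S2} — 4 equivalence classes.
S2 and S8 end up in different blocks, so they are distinguishable. For instance, the string 'ε' is accepted from only S8.

Yes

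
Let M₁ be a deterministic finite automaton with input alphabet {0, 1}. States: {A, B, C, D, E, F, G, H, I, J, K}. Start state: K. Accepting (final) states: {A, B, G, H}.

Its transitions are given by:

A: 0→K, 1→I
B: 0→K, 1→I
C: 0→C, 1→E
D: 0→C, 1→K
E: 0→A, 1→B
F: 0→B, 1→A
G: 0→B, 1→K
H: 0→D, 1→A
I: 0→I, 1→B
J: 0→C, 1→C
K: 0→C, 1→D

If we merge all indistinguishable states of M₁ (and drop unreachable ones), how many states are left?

Reachable states from the start: {A,B,C,D,E,I,K}. Unreachable: {F,G,H,J} — drop them.
Start with accepting vs non-accepting: {A,B} | {C,D,E,I,K}.
Split {C,D,E,I,K} by δ(·,0) → {C,D,I,K} and {E}.
On input 1, block {C,D,I,K} splits into {D,K} and {C} and {I}.
The partition is now stable with 5 blocks: {A,B} | {D,K} | {E} | {C} | {I}.

5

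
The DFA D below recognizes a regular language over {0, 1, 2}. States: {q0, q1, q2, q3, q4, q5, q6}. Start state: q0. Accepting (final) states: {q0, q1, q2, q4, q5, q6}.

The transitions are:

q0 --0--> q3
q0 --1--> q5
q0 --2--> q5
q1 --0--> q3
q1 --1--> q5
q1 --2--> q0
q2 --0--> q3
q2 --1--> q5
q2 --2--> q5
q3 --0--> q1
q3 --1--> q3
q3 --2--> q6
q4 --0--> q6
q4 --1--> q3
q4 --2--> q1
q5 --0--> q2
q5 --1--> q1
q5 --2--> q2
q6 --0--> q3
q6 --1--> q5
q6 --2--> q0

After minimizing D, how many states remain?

States {q4} cannot be reached from the start state, so discard them.
Initial partition by acceptance: {q0,q1,q2,q5,q6} | {q3}.
Split {q0,q1,q2,q5,q6} by δ(·,0) → {q0,q1,q2,q6} and {q5}.
Split {q0,q1,q2,q6} by δ(·,2) → {q0,q2} and {q1,q6}.
No further refinement is possible. Final partition (4 blocks): {q0,q2} | {q3} | {q5} | {q1,q6}.

4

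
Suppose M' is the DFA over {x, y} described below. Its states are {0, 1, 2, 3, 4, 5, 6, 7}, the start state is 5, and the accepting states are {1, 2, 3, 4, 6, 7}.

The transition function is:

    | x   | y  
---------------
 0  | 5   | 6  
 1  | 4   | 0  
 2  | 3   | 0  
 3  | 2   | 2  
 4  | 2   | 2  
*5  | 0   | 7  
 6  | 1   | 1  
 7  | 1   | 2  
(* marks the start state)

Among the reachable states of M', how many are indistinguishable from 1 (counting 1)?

2

P0 = {1,2,3,4,6,7} | {0,5}.
On input y, block {1,2,3,4,6,7} splits into {3,4,6,7} and {1,2}.
The partition is now stable with 3 blocks: {3,4,6,7} | {0,5} | {1,2}.
State 1 belongs to the block {1,2}, which has 2 states.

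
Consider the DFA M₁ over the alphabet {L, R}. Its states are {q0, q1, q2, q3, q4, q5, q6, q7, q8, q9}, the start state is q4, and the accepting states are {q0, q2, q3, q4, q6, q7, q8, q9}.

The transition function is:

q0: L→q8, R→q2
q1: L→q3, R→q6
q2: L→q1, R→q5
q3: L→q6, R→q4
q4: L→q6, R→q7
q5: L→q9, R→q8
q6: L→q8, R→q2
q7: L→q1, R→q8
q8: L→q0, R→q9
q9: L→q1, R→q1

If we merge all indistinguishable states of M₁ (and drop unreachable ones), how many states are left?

9

All states are reachable from the start state.
Initial partition by acceptance: {q0,q2,q3,q4,q6,q7,q8,q9} | {q1,q5}.
On input L, block {q0,q2,q3,q4,q6,q7,q8,q9} splits into {q0,q3,q4,q6,q8} and {q2,q7,q9}.
On input R, block {q0,q3,q4,q6,q8} splits into {q0,q4,q6,q8} and {q3}.
Refine {q1,q5} on symbol L: members go to different blocks, giving {q1} and {q5}.
On input R, block {q2,q7,q9} splits into {q2} and {q7} and {q9}.
Split {q0,q4,q6,q8} by δ(·,R) → {q0,q6} and {q4} and {q8}.
The partition is now stable with 9 blocks: {q0,q6} | {q1} | {q2} | {q3} | {q5} | {q7} | {q9} | {q4} | {q8}.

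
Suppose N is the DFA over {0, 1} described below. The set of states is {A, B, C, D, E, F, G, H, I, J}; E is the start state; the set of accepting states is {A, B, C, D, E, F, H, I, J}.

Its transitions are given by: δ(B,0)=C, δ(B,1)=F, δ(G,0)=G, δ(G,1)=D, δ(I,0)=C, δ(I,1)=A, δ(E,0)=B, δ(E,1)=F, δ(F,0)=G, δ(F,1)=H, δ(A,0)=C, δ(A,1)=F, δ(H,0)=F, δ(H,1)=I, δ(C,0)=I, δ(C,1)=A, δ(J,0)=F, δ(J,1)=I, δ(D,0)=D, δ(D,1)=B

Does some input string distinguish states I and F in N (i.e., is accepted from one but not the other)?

Yes

States {J} cannot be reached from the start state, so discard them.
Start with accepting vs non-accepting: {A,B,C,D,E,F,H,I} | {G}.
Split {A,B,C,D,E,F,H,I} by δ(·,0) → {A,B,C,D,E,H,I} and {F}.
Split {A,B,C,D,E,H,I} by δ(·,0) → {A,B,C,D,E,I} and {H}.
Split {A,B,C,D,E,I} by δ(·,1) → {A,B,E} and {C,D,I}.
Split {A,B,E} by δ(·,0) → {A,B} and {E}.
The partition is now stable with 6 blocks: {A,B} | {G} | {F} | {H} | {C,D,I} | {E}.
I and F end up in different blocks, so they are distinguishable. For instance, the string '0' is accepted from only I.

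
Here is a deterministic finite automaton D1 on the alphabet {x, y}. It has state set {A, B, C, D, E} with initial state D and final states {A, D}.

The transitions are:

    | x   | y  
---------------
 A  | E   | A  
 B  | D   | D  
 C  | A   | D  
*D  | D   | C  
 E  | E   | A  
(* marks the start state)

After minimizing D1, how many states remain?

First remove the unreachable states {B}; 4 states remain.
Initial partition by acceptance: {A,D} | {C,E}.
On input x, block {A,D} splits into {A} and {D}.
Split {C,E} by δ(·,x) → {C} and {E}.
The partition is now stable with 4 blocks: {A} | {C} | {D} | {E}.

4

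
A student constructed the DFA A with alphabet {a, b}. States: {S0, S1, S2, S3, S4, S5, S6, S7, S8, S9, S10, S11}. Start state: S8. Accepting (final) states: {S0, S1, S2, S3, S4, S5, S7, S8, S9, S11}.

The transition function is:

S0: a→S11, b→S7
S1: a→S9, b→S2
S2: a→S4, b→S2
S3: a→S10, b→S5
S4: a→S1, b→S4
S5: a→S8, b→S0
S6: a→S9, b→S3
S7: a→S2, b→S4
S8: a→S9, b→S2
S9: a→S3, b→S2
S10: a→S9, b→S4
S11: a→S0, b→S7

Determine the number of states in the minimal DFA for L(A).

9

First remove the unreachable states {S6}; 11 states remain.
Start with accepting vs non-accepting: {S0,S1,S2,S3,S4,S5,S7,S8,S9,S11} | {S10}.
Split {S0,S1,S2,S3,S4,S5,S7,S8,S9,S11} by δ(·,a) → {S0,S1,S2,S4,S5,S7,S8,S9,S11} and {S3}.
Split {S0,S1,S2,S4,S5,S7,S8,S9,S11} by δ(·,a) → {S0,S1,S2,S4,S5,S7,S8,S11} and {S9}.
Refine {S0,S1,S2,S4,S5,S7,S8,S11} on symbol a: members go to different blocks, giving {S0,S2,S4,S5,S7,S11} and {S1,S8}.
On input a, block {S0,S2,S4,S5,S7,S11} splits into {S0,S2,S7,S11} and {S4,S5}.
Refine {S0,S2,S7,S11} on symbol a: members go to different blocks, giving {S0,S7,S11} and {S2}.
On input a, block {S0,S7,S11} splits into {S0,S11} and {S7}.
Refine {S4,S5} on symbol b: members go to different blocks, giving {S4} and {S5}.
The partition is now stable with 9 blocks: {S0,S11} | {S10} | {S3} | {S9} | {S1,S8} | {S4} | {S2} | {S7} | {S5}.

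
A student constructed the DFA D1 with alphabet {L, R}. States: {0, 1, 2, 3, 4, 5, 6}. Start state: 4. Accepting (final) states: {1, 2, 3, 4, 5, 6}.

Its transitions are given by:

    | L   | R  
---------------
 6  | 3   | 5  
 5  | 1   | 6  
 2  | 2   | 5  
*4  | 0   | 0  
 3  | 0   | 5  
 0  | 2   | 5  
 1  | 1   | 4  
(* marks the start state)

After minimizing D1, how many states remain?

7

All states are reachable from the start state.
P0 = {1,2,3,4,5,6} | {0}.
Split {1,2,3,4,5,6} by δ(·,L) → {1,2,5,6} and {3,4}.
On input L, block {1,2,5,6} splits into {1,2,5} and {6}.
Refine {1,2,5} on symbol R: members go to different blocks, giving {1} and {2} and {5}.
Refine {3,4} on symbol R: members go to different blocks, giving {3} and {4}.
Stable partition: {1} | {0} | {3} | {6} | {2} | {5} | {4} — 7 equivalence classes.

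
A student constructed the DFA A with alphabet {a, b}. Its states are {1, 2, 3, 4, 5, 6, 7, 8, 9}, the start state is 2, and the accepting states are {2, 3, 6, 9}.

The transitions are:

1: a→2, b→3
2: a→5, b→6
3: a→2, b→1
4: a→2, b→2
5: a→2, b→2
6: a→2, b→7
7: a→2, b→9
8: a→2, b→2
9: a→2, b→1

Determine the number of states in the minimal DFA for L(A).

4

States {4,8} cannot be reached from the start state, so discard them.
Start with accepting vs non-accepting: {2,3,6,9} | {1,5,7}.
Split {2,3,6,9} by δ(·,a) → {3,6,9} and {2}.
On input b, block {1,5,7} splits into {1,7} and {5}.
No further refinement is possible. Final partition (4 blocks): {3,6,9} | {1,7} | {2} | {5}.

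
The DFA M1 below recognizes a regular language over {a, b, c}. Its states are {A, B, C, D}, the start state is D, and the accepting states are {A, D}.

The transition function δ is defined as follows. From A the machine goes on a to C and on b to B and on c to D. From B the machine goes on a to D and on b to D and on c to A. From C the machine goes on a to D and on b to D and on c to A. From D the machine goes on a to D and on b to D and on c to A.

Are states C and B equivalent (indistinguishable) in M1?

Yes

All states are reachable from the start state.
P0 = {A,D} | {B,C}.
On input a, block {A,D} splits into {A} and {D}.
No further refinement is possible. Final partition (3 blocks): {A} | {B,C} | {D}.
C and B lie in the same block of the stable partition, so they are equivalent — no string distinguishes them.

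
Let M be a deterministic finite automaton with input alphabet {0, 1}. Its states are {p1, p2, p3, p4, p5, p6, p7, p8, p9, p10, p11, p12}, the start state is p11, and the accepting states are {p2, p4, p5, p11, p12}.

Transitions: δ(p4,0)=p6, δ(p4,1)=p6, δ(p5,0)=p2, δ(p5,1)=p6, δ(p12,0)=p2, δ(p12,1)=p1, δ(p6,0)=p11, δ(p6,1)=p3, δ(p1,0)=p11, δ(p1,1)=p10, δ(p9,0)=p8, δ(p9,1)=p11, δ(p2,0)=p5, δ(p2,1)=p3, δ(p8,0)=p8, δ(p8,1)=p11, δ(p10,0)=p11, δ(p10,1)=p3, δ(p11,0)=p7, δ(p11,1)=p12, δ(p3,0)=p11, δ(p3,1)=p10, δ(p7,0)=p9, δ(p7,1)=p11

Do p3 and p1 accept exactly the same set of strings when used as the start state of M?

Reachable states from the start: {p1,p2,p3,p5,p6,p7,p8,p9,p10,p11,p12}. Unreachable: {p4} — drop them.
Initial partition by acceptance: {p2,p5,p11,p12} | {p1,p3,p6,p7,p8,p9,p10}.
On input 0, block {p2,p5,p11,p12} splits into {p2,p5,p12} and {p11}.
Refine {p1,p3,p6,p7,p8,p9,p10} on symbol 0: members go to different blocks, giving {p1,p3,p6,p10} and {p7,p8,p9}.
Stable partition: {p2,p5,p12} | {p1,p3,p6,p10} | {p11} | {p7,p8,p9} — 4 equivalence classes.
p3 and p1 lie in the same block of the stable partition, so they are equivalent — no string distinguishes them.

Yes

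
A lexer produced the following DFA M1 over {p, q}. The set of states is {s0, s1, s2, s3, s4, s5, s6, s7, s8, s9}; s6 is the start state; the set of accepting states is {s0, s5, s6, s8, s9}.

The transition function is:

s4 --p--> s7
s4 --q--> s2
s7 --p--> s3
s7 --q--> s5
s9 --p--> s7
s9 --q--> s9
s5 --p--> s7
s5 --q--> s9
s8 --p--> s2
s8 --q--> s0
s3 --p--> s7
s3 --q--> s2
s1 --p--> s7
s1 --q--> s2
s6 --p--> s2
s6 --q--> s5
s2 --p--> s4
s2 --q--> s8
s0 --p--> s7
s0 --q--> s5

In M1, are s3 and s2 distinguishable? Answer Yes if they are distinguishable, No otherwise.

Yes

Reachable states from the start: {s0,s2,s3,s4,s5,s6,s7,s8,s9}. Unreachable: {s1} — drop them.
Initial partition by acceptance: {s0,s5,s6,s8,s9} | {s2,s3,s4,s7}.
On input q, block {s2,s3,s4,s7} splits into {s2,s7} and {s3,s4}.
Stable partition: {s0,s5,s6,s8,s9} | {s2,s7} | {s3,s4} — 3 equivalence classes.
s3 and s2 end up in different blocks, so they are distinguishable. For instance, the string 'q' is accepted from only s2.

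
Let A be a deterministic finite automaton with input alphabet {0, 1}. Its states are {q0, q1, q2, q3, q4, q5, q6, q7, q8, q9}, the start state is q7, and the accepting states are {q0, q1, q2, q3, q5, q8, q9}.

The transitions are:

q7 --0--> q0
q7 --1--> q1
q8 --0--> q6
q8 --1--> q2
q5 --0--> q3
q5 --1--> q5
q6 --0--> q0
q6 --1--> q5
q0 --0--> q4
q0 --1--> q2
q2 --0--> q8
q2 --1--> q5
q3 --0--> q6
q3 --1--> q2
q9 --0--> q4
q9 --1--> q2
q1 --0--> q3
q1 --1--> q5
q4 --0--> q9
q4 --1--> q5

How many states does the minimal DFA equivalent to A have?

3

Every state is reachable, so we keep all 10.
Initial partition by acceptance: {q0,q1,q2,q3,q5,q8,q9} | {q4,q6,q7}.
Refine {q0,q1,q2,q3,q5,q8,q9} on symbol 0: members go to different blocks, giving {q0,q3,q8,q9} and {q1,q2,q5}.
Stable partition: {q0,q3,q8,q9} | {q4,q6,q7} | {q1,q2,q5} — 3 equivalence classes.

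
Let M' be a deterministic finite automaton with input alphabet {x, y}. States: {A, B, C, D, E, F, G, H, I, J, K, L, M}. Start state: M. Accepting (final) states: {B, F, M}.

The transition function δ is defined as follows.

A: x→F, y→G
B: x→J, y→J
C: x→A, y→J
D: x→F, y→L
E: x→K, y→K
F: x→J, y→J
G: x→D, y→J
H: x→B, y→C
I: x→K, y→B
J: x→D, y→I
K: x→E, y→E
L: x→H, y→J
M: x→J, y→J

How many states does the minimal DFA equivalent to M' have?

6

Initial partition by acceptance: {B,F,M} | {A,C,D,E,G,H,I,J,K,L}.
Refine {A,C,D,E,G,H,I,J,K,L} on symbol x: members go to different blocks, giving {C,E,G,I,J,K,L} and {A,D,H}.
Refine {C,E,G,I,J,K,L} on symbol x: members go to different blocks, giving {C,G,J,L} and {E,I,K}.
Split {C,G,J,L} by δ(·,y) → {C,G,L} and {J}.
On input y, block {E,I,K} splits into {E,K} and {I}.
No further refinement is possible. Final partition (6 blocks): {B,F,M} | {C,G,L} | {A,D,H} | {E,K} | {J} | {I}.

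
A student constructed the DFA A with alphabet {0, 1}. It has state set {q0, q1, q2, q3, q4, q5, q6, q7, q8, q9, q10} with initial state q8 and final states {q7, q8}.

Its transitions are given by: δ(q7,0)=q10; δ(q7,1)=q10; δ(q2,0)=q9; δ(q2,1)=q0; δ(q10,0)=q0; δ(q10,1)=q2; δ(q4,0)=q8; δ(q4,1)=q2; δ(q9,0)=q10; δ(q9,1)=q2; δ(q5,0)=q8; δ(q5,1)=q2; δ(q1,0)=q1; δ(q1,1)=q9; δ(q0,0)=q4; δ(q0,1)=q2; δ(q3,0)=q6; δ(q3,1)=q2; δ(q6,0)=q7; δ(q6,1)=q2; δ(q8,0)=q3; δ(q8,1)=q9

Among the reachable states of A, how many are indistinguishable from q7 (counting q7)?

First remove the unreachable states {q1,q5}; 9 states remain.
Initial partition by acceptance: {q7,q8} | {q0,q2,q3,q4,q6,q9,q10}.
On input 0, block {q0,q2,q3,q4,q6,q9,q10} splits into {q0,q2,q3,q9,q10} and {q4,q6}.
Split {q0,q2,q3,q9,q10} by δ(·,0) → {q2,q9,q10} and {q0,q3}.
Split {q7,q8} by δ(·,0) → {q7} and {q8}.
On input 0, block {q2,q9,q10} splits into {q2,q9} and {q10}.
Split {q2,q9} by δ(·,0) → {q2} and {q9}.
On input 0, block {q4,q6} splits into {q4} and {q6}.
Split {q0,q3} by δ(·,0) → {q0} and {q3}.
No further refinement is possible. Final partition (9 blocks): {q7} | {q2} | {q4} | {q0} | {q8} | {q10} | {q9} | {q6} | {q3}.
State q7 belongs to the block {q7}, which has 1 states.

1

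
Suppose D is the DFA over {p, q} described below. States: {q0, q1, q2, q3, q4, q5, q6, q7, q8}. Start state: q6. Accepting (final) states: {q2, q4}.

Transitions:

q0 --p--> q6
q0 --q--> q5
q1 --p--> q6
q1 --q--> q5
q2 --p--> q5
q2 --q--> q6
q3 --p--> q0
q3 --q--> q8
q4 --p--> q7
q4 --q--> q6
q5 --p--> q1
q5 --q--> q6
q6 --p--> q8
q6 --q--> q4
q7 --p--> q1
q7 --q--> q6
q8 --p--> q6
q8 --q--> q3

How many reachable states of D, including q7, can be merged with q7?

2

Reachable states from the start: {q0,q1,q3,q4,q5,q6,q7,q8}. Unreachable: {q2} — drop them.
Initial partition by acceptance: {q4} | {q0,q1,q3,q5,q6,q7,q8}.
Split {q0,q1,q3,q5,q6,q7,q8} by δ(·,q) → {q0,q1,q3,q5,q7,q8} and {q6}.
Refine {q0,q1,q3,q5,q7,q8} on symbol p: members go to different blocks, giving {q0,q1,q8} and {q3,q5,q7}.
On input q, block {q3,q5,q7} splits into {q5,q7} and {q3}.
Split {q0,q1,q8} by δ(·,q) → {q0,q1} and {q8}.
The partition is now stable with 6 blocks: {q4} | {q0,q1} | {q6} | {q5,q7} | {q3} | {q8}.
State q7 belongs to the block {q5,q7}, which has 2 states.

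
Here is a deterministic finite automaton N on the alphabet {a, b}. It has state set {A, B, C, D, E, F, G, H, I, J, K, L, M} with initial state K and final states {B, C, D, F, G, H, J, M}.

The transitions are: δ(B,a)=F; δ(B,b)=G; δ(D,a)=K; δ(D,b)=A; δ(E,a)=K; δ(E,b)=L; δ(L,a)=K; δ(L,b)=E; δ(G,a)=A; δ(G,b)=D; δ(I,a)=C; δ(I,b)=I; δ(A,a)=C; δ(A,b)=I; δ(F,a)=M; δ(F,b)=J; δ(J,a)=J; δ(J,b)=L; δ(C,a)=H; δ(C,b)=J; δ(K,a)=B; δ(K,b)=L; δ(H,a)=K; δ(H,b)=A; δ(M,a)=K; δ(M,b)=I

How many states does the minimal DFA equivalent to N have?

Every state is reachable, so we keep all 13.
Initial partition by acceptance: {B,C,D,F,G,H,J,M} | {A,E,I,K,L}.
Refine {B,C,D,F,G,H,J,M} on symbol a: members go to different blocks, giving {B,C,F,J} and {D,G,H,M}.
Split {B,C,F,J} by δ(·,a) → {B,J} and {C,F}.
Refine {B,J} on symbol a: members go to different blocks, giving {B} and {J}.
Refine {A,E,I,K,L} on symbol a: members go to different blocks, giving {A,I} and {E,L} and {K}.
Split {D,G,H,M} by δ(·,a) → {D,H,M} and {G}.
The partition is now stable with 8 blocks: {B} | {A,I} | {D,H,M} | {C,F} | {J} | {E,L} | {K} | {G}.

8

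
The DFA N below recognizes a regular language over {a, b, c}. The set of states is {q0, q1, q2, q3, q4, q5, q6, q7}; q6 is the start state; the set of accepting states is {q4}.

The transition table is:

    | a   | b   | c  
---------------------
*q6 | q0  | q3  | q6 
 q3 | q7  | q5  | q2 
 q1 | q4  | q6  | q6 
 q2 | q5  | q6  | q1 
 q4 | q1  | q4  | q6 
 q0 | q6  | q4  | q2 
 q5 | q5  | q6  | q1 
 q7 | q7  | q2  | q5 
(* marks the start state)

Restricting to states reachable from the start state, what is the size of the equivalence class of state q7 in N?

All states are reachable from the start state.
Start with accepting vs non-accepting: {q4} | {q0,q1,q2,q3,q5,q6,q7}.
Split {q0,q1,q2,q3,q5,q6,q7} by δ(·,a) → {q0,q2,q3,q5,q6,q7} and {q1}.
Refine {q0,q2,q3,q5,q6,q7} on symbol b: members go to different blocks, giving {q2,q3,q5,q6,q7} and {q0}.
Refine {q2,q3,q5,q6,q7} on symbol a: members go to different blocks, giving {q2,q3,q5,q7} and {q6}.
On input b, block {q2,q3,q5,q7} splits into {q2,q5} and {q3,q7}.
Stable partition: {q4} | {q2,q5} | {q1} | {q0} | {q6} | {q3,q7} — 6 equivalence classes.
The equivalence class containing q7 is {q3,q7}, of size 2.

2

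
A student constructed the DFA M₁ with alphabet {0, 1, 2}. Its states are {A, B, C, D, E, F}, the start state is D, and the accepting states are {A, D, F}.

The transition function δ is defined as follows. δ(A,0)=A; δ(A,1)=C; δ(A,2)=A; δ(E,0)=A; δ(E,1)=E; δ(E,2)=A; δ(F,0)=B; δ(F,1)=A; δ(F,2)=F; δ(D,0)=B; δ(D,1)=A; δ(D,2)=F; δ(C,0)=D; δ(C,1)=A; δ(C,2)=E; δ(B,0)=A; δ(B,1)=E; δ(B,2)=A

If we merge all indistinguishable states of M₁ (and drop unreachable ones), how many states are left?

4

Initial partition by acceptance: {A,D,F} | {B,C,E}.
On input 0, block {A,D,F} splits into {D,F} and {A}.
Split {B,C,E} by δ(·,0) → {B,E} and {C}.
The partition is now stable with 4 blocks: {D,F} | {B,E} | {A} | {C}.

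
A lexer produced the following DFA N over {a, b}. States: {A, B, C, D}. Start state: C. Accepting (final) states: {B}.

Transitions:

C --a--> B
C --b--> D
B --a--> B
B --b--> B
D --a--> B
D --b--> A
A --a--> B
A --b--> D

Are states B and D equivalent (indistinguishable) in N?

No

Initial partition by acceptance: {B} | {A,C,D}.
The partition is now stable with 2 blocks: {B} | {A,C,D}.
B and D end up in different blocks, so they are distinguishable. For instance, the string 'ε' is accepted from only B.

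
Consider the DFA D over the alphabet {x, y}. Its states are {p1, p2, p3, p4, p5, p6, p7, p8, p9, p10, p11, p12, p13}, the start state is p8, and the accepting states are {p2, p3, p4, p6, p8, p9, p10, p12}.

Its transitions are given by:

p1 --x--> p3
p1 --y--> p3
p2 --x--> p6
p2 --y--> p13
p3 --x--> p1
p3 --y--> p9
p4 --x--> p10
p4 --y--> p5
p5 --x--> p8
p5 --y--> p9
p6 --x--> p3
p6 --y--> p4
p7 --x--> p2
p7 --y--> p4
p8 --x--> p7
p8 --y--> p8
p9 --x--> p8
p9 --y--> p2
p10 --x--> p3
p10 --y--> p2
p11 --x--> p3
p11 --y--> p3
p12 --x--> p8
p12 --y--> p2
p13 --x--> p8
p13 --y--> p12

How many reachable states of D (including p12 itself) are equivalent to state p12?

2

States {p11} cannot be reached from the start state, so discard them.
P0 = {p2,p3,p4,p6,p8,p9,p10,p12} | {p1,p5,p7,p13}.
Split {p2,p3,p4,p6,p8,p9,p10,p12} by δ(·,x) → {p2,p4,p6,p9,p10,p12} and {p3,p8}.
Refine {p2,p4,p6,p9,p10,p12} on symbol x: members go to different blocks, giving {p6,p9,p10,p12} and {p2,p4}.
On input x, block {p1,p5,p7,p13} splits into {p1,p5,p13} and {p7}.
Split {p1,p5,p13} by δ(·,y) → {p5,p13} and {p1}.
Refine {p3,p8} on symbol x: members go to different blocks, giving {p3} and {p8}.
On input x, block {p6,p9,p10,p12} splits into {p6,p10} and {p9,p12}.
The partition is now stable with 8 blocks: {p6,p10} | {p5,p13} | {p3} | {p2,p4} | {p7} | {p1} | {p8} | {p9,p12}.
State p12 belongs to the block {p9,p12}, which has 2 states.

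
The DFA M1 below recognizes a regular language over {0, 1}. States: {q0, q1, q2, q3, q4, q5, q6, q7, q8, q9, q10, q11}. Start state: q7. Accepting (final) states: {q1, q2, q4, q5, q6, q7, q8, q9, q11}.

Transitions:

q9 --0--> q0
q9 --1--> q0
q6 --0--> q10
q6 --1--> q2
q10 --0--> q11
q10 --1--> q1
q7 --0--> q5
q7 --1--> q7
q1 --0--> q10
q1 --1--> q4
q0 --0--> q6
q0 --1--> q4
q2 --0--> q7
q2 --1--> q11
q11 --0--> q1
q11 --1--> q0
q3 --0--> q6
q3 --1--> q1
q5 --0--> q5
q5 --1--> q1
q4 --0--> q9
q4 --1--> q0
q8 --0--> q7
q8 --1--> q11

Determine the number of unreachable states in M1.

2

No path from q7 leads to q3, q8; the other 10 states are all reachable.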